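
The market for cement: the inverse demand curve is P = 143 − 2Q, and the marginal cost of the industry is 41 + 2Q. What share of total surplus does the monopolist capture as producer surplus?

PS/TS = 0.75

Monopoly sets MR = MC: 143 − 4Q = 41 + 2Q ⇒ Q = 17, P = 143 − 2·17 = 109.
CS = ½·(143 − 109)·17 = 289.
PS = P·Q − VC(Q) = 109·17 − (41·17 + ½·2·17²) = 867.
Share captured = PS/TS = 867/1156 = 0.75.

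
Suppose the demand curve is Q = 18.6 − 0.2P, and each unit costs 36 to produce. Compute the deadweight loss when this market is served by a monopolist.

DWL = 81.225

Inverting demand: P = 93 − 5Q.
Perfect competition: P = MC = 36, so 93 − 5Q = 36 and Q = 11.4.
A monopolist chooses Q where MR = MC. MR = 93 − 10Q; setting this equal to 36 gives Q = 5.7 and P = 64.5.
DWL is the triangle between Q = 5.7 and Q = 11.4: ½·(11.4 − 5.7)·(64.5 − 36) = 81.225.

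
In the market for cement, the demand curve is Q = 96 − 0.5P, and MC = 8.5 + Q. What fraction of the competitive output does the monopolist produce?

Inverting demand: P = 192 − 2Q.
The monopolist equates marginal revenue to marginal cost: 192 − 4Q = 8.5 + Q, so Q = 36.7. From demand, P = 118.6.
Under competition P = MC: 192 − 2Q = 8.5 + Q ⇒ Q = 367/6, P = 209/3.
Ratio Q_m/Q_c = 36.7/(367/6) = 0.6.

Q_m/Q_c = 0.6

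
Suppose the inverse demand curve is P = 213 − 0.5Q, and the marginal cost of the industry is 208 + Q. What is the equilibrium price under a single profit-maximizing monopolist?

Monopoly sets MR = MC: 213 − Q = 208 + Q ⇒ Q = 2.5, P = 213 − 0.5·2.5 = 211.75.

P = 211.75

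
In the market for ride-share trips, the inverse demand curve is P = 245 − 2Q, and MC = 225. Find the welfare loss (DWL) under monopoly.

Competitive firms price at marginal cost: P = 225, giving Q = 10.
A monopolist chooses Q where MR = MC. MR = 245 − 4Q; setting this equal to 225 gives Q = 5 and P = 235.
DWL is the triangle between Q = 5 and Q = 10: ½·(10 − 5)·(235 − 225) = 25.

DWL = 25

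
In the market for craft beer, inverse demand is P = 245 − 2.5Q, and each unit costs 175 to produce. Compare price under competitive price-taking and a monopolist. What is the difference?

Price rises by 35

Under competition P = MC = 175, so Q = (245 − 175)/2.5 = 28.
A monopolist chooses Q where MR = MC. MR = 245 − 5Q; setting this equal to 175 gives Q = 14 and P = 210.
Change in price: 210 − 175 = 35.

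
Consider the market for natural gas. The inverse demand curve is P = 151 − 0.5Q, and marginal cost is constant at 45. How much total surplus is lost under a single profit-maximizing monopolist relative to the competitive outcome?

DWL = 2809

Under competition P = MC = 45, so Q = (151 − 45)/0.5 = 212.
The monopolist equates marginal revenue to marginal cost: 151 − Q = 45, so Q = 106. From demand, P = 98.
DWL is the triangle between Q = 106 and Q = 212: ½·(212 − 106)·(98 − 45) = 2809.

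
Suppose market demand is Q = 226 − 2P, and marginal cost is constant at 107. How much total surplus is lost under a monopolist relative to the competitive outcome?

DWL = 9

Inverting demand: P = 113 − 0.5Q.
Competitive firms price at marginal cost: P = 107, giving Q = 12.
A monopolist chooses Q where MR = MC. MR = 113 − Q; setting this equal to 107 gives Q = 6 and P = 110.
DWL is the triangle between Q = 6 and Q = 12: ½·(12 − 6)·(110 − 107) = 9.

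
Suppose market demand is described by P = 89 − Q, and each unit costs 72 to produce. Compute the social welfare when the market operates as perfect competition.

Under competition P = MC = 72, so Q = (89 − 72)/1 = 17.
CS = ½·(89 − 72)·17 = 144.5; PS = (72 − 72)·17 = 0; TS = 144.5.

TS = 144.5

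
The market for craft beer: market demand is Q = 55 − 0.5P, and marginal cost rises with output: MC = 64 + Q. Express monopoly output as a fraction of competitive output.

Inverting demand: P = 110 − 2Q.
Monopoly sets MR = MC: 110 − 4Q = 64 + Q ⇒ Q = 9.2, P = 110 − 2·9.2 = 91.6.
Under competition P = MC: 110 − 2Q = 64 + Q ⇒ Q = 46/3, P = 238/3.
Ratio Q_m/Q_c = 9.2/(46/3) = 0.6.

Q_m/Q_c = 0.6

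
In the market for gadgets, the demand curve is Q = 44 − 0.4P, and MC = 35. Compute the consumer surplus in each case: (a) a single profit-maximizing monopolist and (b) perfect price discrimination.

Monopoly: CS = 281.25; Perfect PD: CS = 0

Inverting demand: P = 110 − 2.5Q.
The monopolist equates marginal revenue to marginal cost: 110 − 5Q = 35, so Q = 15. From demand, P = 72.5.
CS = ½·(110 − 72.5)·15 = 281.25.
A perfectly discriminating monopolist sells every unit with P(Q) ≥ MC(Q), so output equals the competitive quantity Q = 30. Each buyer pays their reservation price, so CS = 0 and the firm captures all surplus.
CS = 0.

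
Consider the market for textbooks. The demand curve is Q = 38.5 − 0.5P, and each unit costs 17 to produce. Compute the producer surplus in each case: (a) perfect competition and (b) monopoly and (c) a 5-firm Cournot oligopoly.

Competition: PS = 0; Monopoly: PS = 450; Cournot: PS = 250

Inverting demand: P = 77 − 2Q.
Perfect competition: P = MC = 17, so 77 − 2Q = 17 and Q = 30.
PS = (17 − 17)·30 = 0.
The monopolist equates marginal revenue to marginal cost: 77 − 4Q = 17, so Q = 15. From demand, P = 47.
PS = (47 − 17)·15 = 450.
With 5 symmetric Cournot firms, each firm's FOC gives 77 − 12q = 17, so q = 5, Q = 5·5 = 25, and P = 27.
PS = (27 − 17)·25 = 250.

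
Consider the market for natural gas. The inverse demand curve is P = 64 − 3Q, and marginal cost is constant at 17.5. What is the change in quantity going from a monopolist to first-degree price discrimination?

Monopoly sets MR = MC: 64 − 6Q = 17.5 ⇒ Q = 7.75, P = 64 − 3·7.75 = 40.75.
Under first-degree price discrimination the firm charges each unit its demand price and produces up to where P = MC, i.e. Q = 15.5. Consumer surplus is zero; producer surplus equals total surplus.
Change in quantity: 15.5 − 7.75 = 7.75.

Quantity rises by 7.75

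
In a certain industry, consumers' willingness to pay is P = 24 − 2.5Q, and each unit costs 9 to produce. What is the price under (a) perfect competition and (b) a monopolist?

Competitive firms price at marginal cost: P = 9, giving Q = 6.
The monopolist equates marginal revenue to marginal cost: 24 − 5Q = 9, so Q = 3. From demand, P = 16.5.

Competition: P = 9; Monopoly: P = 16.5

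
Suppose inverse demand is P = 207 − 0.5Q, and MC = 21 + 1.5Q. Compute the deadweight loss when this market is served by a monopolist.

DWL = 345.96

Under competition P = MC: 207 − 0.5Q = 21 + 1.5Q ⇒ Q = 93, P = 160.5.
A monopolist chooses Q where MR = MC. MR = 207 − Q; setting this equal to 21 + 1.5Q gives Q = 74.4 and P = 169.8.
CS = ½·(207 − 160.5)·93 = 2162.25; PS = (160.5·93 − 21·93 − ½·1.5·93²) = 6486.75; TS = 8649.
CS = ½·(207 − 169.8)·74.4 = 1383.84; PS = (169.8·74.4 − 21·74.4 − ½·1.5·74.4²) = 6919.2; TS = 8303.04.
DWL = 8649 − 8303.04 = 345.96.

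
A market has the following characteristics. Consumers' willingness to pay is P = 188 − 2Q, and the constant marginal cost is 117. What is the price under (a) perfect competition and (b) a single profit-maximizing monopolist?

Under competition P = MC = 117, so Q = (188 − 117)/2 = 35.5.
A monopolist chooses Q where MR = MC. MR = 188 − 4Q; setting this equal to 117 gives Q = 17.75 and P = 152.5.

Competition: P = 117; Monopoly: P = 152.5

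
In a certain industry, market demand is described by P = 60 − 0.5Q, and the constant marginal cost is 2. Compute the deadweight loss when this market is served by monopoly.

Under competition P = MC = 2, so Q = (60 − 2)/0.5 = 116.
A monopolist chooses Q where MR = MC. MR = 60 − Q; setting this equal to 2 gives Q = 58 and P = 31.
DWL is the triangle between Q = 58 and Q = 116: ½·(116 − 58)·(31 − 2) = 841.

DWL = 841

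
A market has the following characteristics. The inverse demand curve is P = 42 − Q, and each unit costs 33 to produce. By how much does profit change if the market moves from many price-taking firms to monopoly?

π rises by 20.25

Competitive firms price at marginal cost: P = 33, giving Q = 9.
Profit = (33 − 33)·9 = 0.
The monopolist equates marginal revenue to marginal cost: 42 − 2Q = 33, so Q = 4.5. From demand, P = 37.5.
Profit = (37.5 − 33)·4.5 = 20.25.
Change in profit: 20.25 − 0 = 20.25.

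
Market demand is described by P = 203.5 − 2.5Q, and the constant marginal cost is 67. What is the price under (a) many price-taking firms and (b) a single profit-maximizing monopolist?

Under competition P = MC = 67, so Q = (203.5 − 67)/2.5 = 54.6.
The monopolist equates marginal revenue to marginal cost: 203.5 − 5Q = 67, so Q = 27.3. From demand, P = 135.25.

Competition: P = 67; Monopoly: P = 135.25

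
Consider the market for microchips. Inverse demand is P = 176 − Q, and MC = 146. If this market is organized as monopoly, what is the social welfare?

The monopolist equates marginal revenue to marginal cost: 176 − 2Q = 146, so Q = 15. From demand, P = 161.
CS = ½·(176 − 161)·15 = 112.5; PS = (161 − 146)·15 = 225; TS = 337.5.

TS = 337.5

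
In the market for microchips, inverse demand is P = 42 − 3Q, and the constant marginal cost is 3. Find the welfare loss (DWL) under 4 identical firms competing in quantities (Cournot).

Competitive firms price at marginal cost: P = 3, giving Q = 13.
In a 4-firm Cournot equilibrium, symmetry and the first-order condition give q = (42 − 3)/(15) = 2.6. So Q = 10.4 and P = 10.8.
DWL is the triangle between Q = 10.4 and Q = 13: ½·(13 − 10.4)·(10.8 − 3) = 10.14.

DWL = 10.14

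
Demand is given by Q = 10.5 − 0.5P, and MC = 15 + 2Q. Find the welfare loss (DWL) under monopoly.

Inverting demand: P = 21 − 2Q.
Under competition P = MC: 21 − 2Q = 15 + 2Q ⇒ Q = 1.5, P = 18.
The monopolist equates marginal revenue to marginal cost: 21 − 4Q = 15 + 2Q, so Q = 1. From demand, P = 19.
CS = ½·(21 − 18)·1.5 = 2.25; PS = (18·1.5 − 15·1.5 − ½·2·1.5²) = 2.25; TS = 4.5.
CS = ½·(21 − 19)·1 = 1; PS = (19·1 − 15·1 − ½·2·1²) = 3; TS = 4.
DWL = 4.5 − 4 = 0.5.

DWL = 0.5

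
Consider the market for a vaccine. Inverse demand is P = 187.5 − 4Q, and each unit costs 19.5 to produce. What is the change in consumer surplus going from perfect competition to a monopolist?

Under competition P = MC = 19.5, so Q = (187.5 − 19.5)/4 = 42.
CS = ½·(187.5 − 19.5)·42 = 3528.
Monopoly sets MR = MC: 187.5 − 8Q = 19.5 ⇒ Q = 21, P = 187.5 − 4·21 = 103.5.
CS = ½·(187.5 − 103.5)·21 = 882.
Change in consumer surplus: 882 − 3528 = −2646.

CS falls by 2646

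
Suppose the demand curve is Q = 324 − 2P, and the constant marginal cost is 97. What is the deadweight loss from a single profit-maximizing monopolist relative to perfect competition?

DWL = 1056.25

Inverting demand: P = 162 − 0.5Q.
Perfect competition: P = MC = 97, so 162 − 0.5Q = 97 and Q = 130.
The monopolist equates marginal revenue to marginal cost: 162 − Q = 97, so Q = 65. From demand, P = 129.5.
DWL is the triangle between Q = 65 and Q = 130: ½·(130 − 65)·(129.5 − 97) = 1056.25.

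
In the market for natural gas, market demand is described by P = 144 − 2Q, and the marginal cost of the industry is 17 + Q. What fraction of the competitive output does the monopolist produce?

Q_m/Q_c = 0.6

A monopolist chooses Q where MR = MC. MR = 144 − 4Q; setting this equal to 17 + Q gives Q = 25.4 and P = 93.2.
Under competition P = MC: 144 − 2Q = 17 + Q ⇒ Q = 127/3, P = 178/3.
Ratio Q_m/Q_c = 25.4/(127/3) = 0.6.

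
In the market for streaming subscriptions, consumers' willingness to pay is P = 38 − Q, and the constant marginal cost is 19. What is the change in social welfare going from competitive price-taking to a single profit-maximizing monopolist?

Perfect competition: P = MC = 19, so 38 − Q = 19 and Q = 19.
CS = ½·(38 − 19)·19 = 180.5; PS = (19 − 19)·19 = 0; TS = 180.5.
Monopoly sets MR = MC: 38 − 2Q = 19 ⇒ Q = 9.5, P = 38 − 9.5 = 28.5.
CS = ½·(38 − 28.5)·9.5 = 45.125; PS = (28.5 − 19)·9.5 = 90.25; TS = 135.375.
Change in social welfare: 135.375 − 180.5 = −45.125.

TS falls by 45.125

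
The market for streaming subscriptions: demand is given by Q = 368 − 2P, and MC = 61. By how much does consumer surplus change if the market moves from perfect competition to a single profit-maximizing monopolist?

CS falls by 11346.75

Inverting demand: P = 184 − 0.5Q.
Under competition P = MC = 61, so Q = (184 − 61)/0.5 = 246.
CS = ½·(184 − 61)·246 = 15129.
A monopolist chooses Q where MR = MC. MR = 184 − Q; setting this equal to 61 gives Q = 123 and P = 122.5.
CS = ½·(184 − 122.5)·123 = 3782.25.
Change in consumer surplus: 3782.25 − 15129 = −11346.75.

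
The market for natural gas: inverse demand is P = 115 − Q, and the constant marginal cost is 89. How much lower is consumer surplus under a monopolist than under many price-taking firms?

Competitive firms price at marginal cost: P = 89, giving Q = 26.
CS = ½·(115 − 89)·26 = 338.
Monopoly sets MR = MC: 115 − 2Q = 89 ⇒ Q = 13, P = 115 − 13 = 102.
CS = ½·(115 − 102)·13 = 84.5.
Change in consumer surplus: 84.5 − 338 = −253.5.

Consumer surplus falls by 253.5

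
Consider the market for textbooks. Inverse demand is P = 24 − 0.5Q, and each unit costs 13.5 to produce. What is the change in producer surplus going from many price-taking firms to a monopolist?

Perfect competition: P = MC = 13.5, so 24 − 0.5Q = 13.5 and Q = 21.
PS = (13.5 − 13.5)·21 = 0.
The monopolist equates marginal revenue to marginal cost: 24 − Q = 13.5, so Q = 10.5. From demand, P = 18.75.
PS = (18.75 − 13.5)·10.5 = 55.125.
Change in producer surplus: 55.125 − 0 = 55.125.

PS rises by 55.125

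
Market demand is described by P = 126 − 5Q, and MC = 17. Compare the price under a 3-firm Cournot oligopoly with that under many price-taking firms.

Cournot: P = 44.25; Competition: P = 17

In a 3-firm Cournot equilibrium, symmetry and the first-order condition give q = (126 − 17)/(20) = 5.45. So Q = 16.35 and P = 44.25.
Under competition P = MC = 17, so Q = (126 − 17)/5 = 21.8.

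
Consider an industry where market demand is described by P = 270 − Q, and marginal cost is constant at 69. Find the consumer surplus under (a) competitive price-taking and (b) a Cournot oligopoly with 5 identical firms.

Perfect competition: P = MC = 69, so 270 − Q = 69 and Q = 201.
CS = ½·(270 − 69)·201 = 20200.5.
In a 5-firm Cournot equilibrium, symmetry and the first-order condition give q = (270 − 69)/(6) = 33.5. So Q = 167.5 and P = 102.5.
CS = ½·(270 − 102.5)·167.5 = 14028.125.

Competition: CS = 20200.5; Cournot: CS = 14028.125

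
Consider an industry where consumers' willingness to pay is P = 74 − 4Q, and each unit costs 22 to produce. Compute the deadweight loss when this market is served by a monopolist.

DWL = 84.5

Competitive firms price at marginal cost: P = 22, giving Q = 13.
Monopoly sets MR = MC: 74 − 8Q = 22 ⇒ Q = 6.5, P = 74 − 4·6.5 = 48.
DWL is the triangle between Q = 6.5 and Q = 13: ½·(13 − 6.5)·(48 − 22) = 84.5.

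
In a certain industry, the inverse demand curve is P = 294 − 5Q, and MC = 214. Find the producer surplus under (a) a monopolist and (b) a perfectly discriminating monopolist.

Monopoly sets MR = MC: 294 − 10Q = 214 ⇒ Q = 8, P = 294 − 5·8 = 254.
PS = (254 − 214)·8 = 320.
Under first-degree price discrimination the firm charges each unit its demand price and produces up to where P = MC, i.e. Q = 16. Consumer surplus is zero; producer surplus equals total surplus.
PS = ½·(294 − 214)·16 = 640.

Monopoly: PS = 320; Perfect PD: PS = 640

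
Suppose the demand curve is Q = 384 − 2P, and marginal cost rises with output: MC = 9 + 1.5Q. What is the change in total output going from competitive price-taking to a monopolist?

Inverting demand: P = 192 − 0.5Q.
Competitive equilibrium sets price equal to marginal cost: 192 − 0.5Q = 9 + 1.5Q, so Q = 91.5 and P = 146.25.
A monopolist chooses Q where MR = MC. MR = 192 − Q; setting this equal to 9 + 1.5Q gives Q = 73.2 and P = 155.4.
Change in total output: 73.2 − 91.5 = −18.3.

Q falls by 18.3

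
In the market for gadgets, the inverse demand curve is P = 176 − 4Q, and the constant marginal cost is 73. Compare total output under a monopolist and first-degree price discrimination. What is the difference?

A monopolist chooses Q where MR = MC. MR = 176 − 8Q; setting this equal to 73 gives Q = 12.875 and P = 124.5.
Under first-degree price discrimination the firm charges each unit its demand price and produces up to where P = MC, i.e. Q = 25.75. Consumer surplus is zero; producer surplus equals total surplus.
Change in total output: 25.75 − 12.875 = 12.875.

Q rises by 12.875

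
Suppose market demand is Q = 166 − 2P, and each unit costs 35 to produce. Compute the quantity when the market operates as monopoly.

Q = 48

Inverting demand: P = 83 − 0.5Q.
A monopolist chooses Q where MR = MC. MR = 83 − Q; setting this equal to 35 gives Q = 48 and P = 59.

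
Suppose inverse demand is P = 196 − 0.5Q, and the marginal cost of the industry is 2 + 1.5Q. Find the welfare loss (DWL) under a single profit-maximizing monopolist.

DWL = 376.36

Under competition P = MC: 196 − 0.5Q = 2 + 1.5Q ⇒ Q = 97, P = 147.5.
A monopolist chooses Q where MR = MC. MR = 196 − Q; setting this equal to 2 + 1.5Q gives Q = 77.6 and P = 157.2.
CS = ½·(196 − 147.5)·97 = 2352.25; PS = (147.5·97 − 2·97 − ½·1.5·97²) = 7056.75; TS = 9409.
CS = ½·(196 − 157.2)·77.6 = 1505.44; PS = (157.2·77.6 − 2·77.6 − ½·1.5·77.6²) = 7527.2; TS = 9032.64.
DWL = 9409 − 9032.64 = 376.36.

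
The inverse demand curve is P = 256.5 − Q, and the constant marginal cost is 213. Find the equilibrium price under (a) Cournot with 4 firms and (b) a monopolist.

Cournot: P = 221.7; Monopoly: P = 234.75

Cournot with 4 identical firms: the symmetric best-response condition is 256.5 − 5q = 213. Each firm produces q = 8.7, total output Q = 34.8, price P = 221.7.
The monopolist equates marginal revenue to marginal cost: 256.5 − 2Q = 213, so Q = 21.75. From demand, P = 234.75.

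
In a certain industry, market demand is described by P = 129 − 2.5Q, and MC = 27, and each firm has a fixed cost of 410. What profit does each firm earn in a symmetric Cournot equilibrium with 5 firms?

π_i = −294.4

Cournot with 5 identical firms: the symmetric best-response condition is 129 − 15q = 27. Each firm produces q = 6.8, total output Q = 34, price P = 44.
Each firm's profit = (44 − 27)·6.8 − 410 = −294.4.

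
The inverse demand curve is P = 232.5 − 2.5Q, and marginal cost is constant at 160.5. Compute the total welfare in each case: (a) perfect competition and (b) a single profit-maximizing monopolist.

Under competition P = MC = 160.5, so Q = (232.5 − 160.5)/2.5 = 28.8.
CS = ½·(232.5 − 160.5)·28.8 = 1036.8; PS = (160.5 − 160.5)·28.8 = 0; TS = 1036.8.
Monopoly sets MR = MC: 232.5 − 5Q = 160.5 ⇒ Q = 14.4, P = 232.5 − 2.5·14.4 = 196.5.
CS = ½·(232.5 − 196.5)·14.4 = 259.2; PS = (196.5 − 160.5)·14.4 = 518.4; TS = 777.6.

Competition: TS = 1036.8; Monopoly: TS = 777.6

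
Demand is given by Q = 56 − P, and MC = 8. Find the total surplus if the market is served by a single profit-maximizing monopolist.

TS = 864

Inverting demand: P = 56 − Q.
Monopoly sets MR = MC: 56 − 2Q = 8 ⇒ Q = 24, P = 56 − 24 = 32.
CS = ½·(56 − 32)·24 = 288; PS = (32 − 8)·24 = 576; TS = 864.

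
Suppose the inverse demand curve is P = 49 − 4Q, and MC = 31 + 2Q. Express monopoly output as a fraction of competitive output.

A monopolist chooses Q where MR = MC. MR = 49 − 8Q; setting this equal to 31 + 2Q gives Q = 1.8 and P = 41.8.
Under competition P = MC: 49 − 4Q = 31 + 2Q ⇒ Q = 3, P = 37.
Ratio Q_m/Q_c = 1.8/3 = 0.6.

Q_m/Q_c = 0.6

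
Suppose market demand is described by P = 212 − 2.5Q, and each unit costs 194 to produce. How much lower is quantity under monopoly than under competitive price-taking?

Competitive firms price at marginal cost: P = 194, giving Q = 7.2.
The monopolist equates marginal revenue to marginal cost: 212 − 5Q = 194, so Q = 3.6. From demand, P = 203.
Change in quantity: 3.6 − 7.2 = −3.6.

Q falls by 3.6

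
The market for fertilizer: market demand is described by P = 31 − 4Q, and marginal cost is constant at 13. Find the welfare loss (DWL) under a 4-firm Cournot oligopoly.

Competitive firms price at marginal cost: P = 13, giving Q = 4.5.
With 4 symmetric Cournot firms, each firm's FOC gives 31 − 20q = 13, so q = 0.9, Q = 4·0.9 = 3.6, and P = 16.6.
DWL is the triangle between Q = 3.6 and Q = 4.5: ½·(4.5 − 3.6)·(16.6 − 13) = 1.62.

DWL = 1.62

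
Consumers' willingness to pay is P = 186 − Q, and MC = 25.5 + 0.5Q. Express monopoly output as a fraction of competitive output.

A monopolist chooses Q where MR = MC. MR = 186 − 2Q; setting this equal to 25.5 + 0.5Q gives Q = 64.2 and P = 121.8.
Under competition P = MC: 186 − Q = 25.5 + 0.5Q ⇒ Q = 107, P = 79.
Ratio Q_m/Q_c = 64.2/107 = 0.6.

Q_m/Q_c = 0.6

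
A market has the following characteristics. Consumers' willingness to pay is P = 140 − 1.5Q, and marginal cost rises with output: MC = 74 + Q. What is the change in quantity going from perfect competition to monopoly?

Q falls by 9.9

Under competition P = MC: 140 − 1.5Q = 74 + Q ⇒ Q = 26.4, P = 100.4.
A monopolist chooses Q where MR = MC. MR = 140 − 3Q; setting this equal to 74 + Q gives Q = 16.5 and P = 115.25.
Change in quantity: 16.5 − 26.4 = −9.9.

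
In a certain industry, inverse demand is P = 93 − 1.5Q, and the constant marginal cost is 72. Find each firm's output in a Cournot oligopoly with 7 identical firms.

q_i = 1.75

With 7 symmetric Cournot firms, each firm's FOC gives 93 − 12q = 72, so q = 1.75, Q = 7·1.75 = 12.25, and P = 74.625.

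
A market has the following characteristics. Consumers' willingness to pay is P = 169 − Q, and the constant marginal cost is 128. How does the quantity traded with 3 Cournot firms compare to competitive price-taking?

Cournot with 3 identical firms: the symmetric best-response condition is 169 − 4q = 128. Each firm produces q = 10.25, total output Q = 30.75, price P = 138.25.
Under competition P = MC = 128, so Q = (169 − 128)/1 = 41.

Cournot: Q = 30.75; Competition: Q = 41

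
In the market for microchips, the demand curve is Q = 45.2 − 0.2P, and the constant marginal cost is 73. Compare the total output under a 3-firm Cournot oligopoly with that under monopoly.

Inverting demand: P = 226 − 5Q.
In a 3-firm Cournot equilibrium, symmetry and the first-order condition give q = (226 − 73)/(20) = 7.65. So Q = 22.95 and P = 111.25.
Monopoly sets MR = MC: 226 − 10Q = 73 ⇒ Q = 15.3, P = 226 − 5·15.3 = 149.5.

Cournot: Q = 22.95; Monopoly: Q = 15.3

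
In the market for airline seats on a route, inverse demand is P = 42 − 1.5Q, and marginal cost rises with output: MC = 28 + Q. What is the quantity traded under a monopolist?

A monopolist chooses Q where MR = MC. MR = 42 − 3Q; setting this equal to 28 + Q gives Q = 3.5 and P = 36.75.

Q = 3.5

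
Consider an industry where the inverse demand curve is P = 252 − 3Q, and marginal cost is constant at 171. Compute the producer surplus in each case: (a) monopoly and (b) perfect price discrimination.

Monopoly: PS = 546.75; Perfect PD: PS = 1093.5

Monopoly sets MR = MC: 252 − 6Q = 171 ⇒ Q = 13.5, P = 252 − 3·13.5 = 211.5.
PS = (211.5 − 171)·13.5 = 546.75.
Under first-degree price discrimination the firm charges each unit its demand price and produces up to where P = MC, i.e. Q = 27. Consumer surplus is zero; producer surplus equals total surplus.
PS = ½·(252 − 171)·27 = 1093.5.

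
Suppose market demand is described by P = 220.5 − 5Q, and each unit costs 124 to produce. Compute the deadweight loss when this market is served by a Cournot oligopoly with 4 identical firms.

DWL = 37.249

Under competition P = MC = 124, so Q = (220.5 − 124)/5 = 19.3.
With 4 symmetric Cournot firms, each firm's FOC gives 220.5 − 25q = 124, so q = 3.86, Q = 4·3.86 = 15.44, and P = 143.3.
DWL is the triangle between Q = 15.44 and Q = 19.3: ½·(19.3 − 15.44)·(143.3 − 124) = 37.249.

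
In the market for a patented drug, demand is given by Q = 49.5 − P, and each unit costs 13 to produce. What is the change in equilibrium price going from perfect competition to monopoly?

Inverting demand: P = 49.5 − Q.
Competitive firms price at marginal cost: P = 13, giving Q = 36.5.
The monopolist equates marginal revenue to marginal cost: 49.5 − 2Q = 13, so Q = 18.25. From demand, P = 31.25.
Change in equilibrium price: 31.25 − 13 = 18.25.

Equilibrium price rises by 18.25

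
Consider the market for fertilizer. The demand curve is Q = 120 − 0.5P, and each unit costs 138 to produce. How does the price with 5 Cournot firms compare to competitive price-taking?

Cournot: P = 155; Competition: P = 138

Inverting demand: P = 240 − 2Q.
Cournot with 5 identical firms: the symmetric best-response condition is 240 − 12q = 138. Each firm produces q = 8.5, total output Q = 42.5, price P = 155.
Under competition P = MC = 138, so Q = (240 − 138)/2 = 51.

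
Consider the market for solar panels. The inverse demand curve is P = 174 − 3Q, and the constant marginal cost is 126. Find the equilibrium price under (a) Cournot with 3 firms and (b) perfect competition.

With 3 symmetric Cournot firms, each firm's FOC gives 174 − 12q = 126, so q = 4, Q = 3·4 = 12, and P = 138.
Under competition P = MC = 126, so Q = (174 − 126)/3 = 16.

Cournot: P = 138; Competition: P = 126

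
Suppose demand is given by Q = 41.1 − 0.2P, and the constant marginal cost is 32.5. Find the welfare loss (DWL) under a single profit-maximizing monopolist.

DWL = 748.225

Inverting demand: P = 205.5 − 5Q.
Competitive firms price at marginal cost: P = 32.5, giving Q = 34.6.
Monopoly sets MR = MC: 205.5 − 10Q = 32.5 ⇒ Q = 17.3, P = 205.5 − 5·17.3 = 119.
DWL is the triangle between Q = 17.3 and Q = 34.6: ½·(34.6 − 17.3)·(119 − 32.5) = 748.225.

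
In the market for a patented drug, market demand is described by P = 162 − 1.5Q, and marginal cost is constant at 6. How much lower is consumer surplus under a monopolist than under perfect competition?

Competitive firms price at marginal cost: P = 6, giving Q = 104.
CS = ½·(162 − 6)·104 = 8112.
A monopolist chooses Q where MR = MC. MR = 162 − 3Q; setting this equal to 6 gives Q = 52 and P = 84.
CS = ½·(162 − 84)·52 = 2028.
Change in consumer surplus: 2028 − 8112 = −6084.

Consumer surplus falls by 6084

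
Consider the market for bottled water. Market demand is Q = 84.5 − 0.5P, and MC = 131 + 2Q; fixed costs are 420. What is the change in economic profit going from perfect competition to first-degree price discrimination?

Economic profit rises by 90.25

Inverting demand: P = 169 − 2Q.
Under competition P = MC: 169 − 2Q = 131 + 2Q ⇒ Q = 9.5, P = 150.
Profit = 150·9.5 − (131·9.5 + ½·2·9.5²) − 420 = −329.75.
With perfect price discrimination, output is the efficient level Q = 9.5 (where demand meets MC), but every buyer pays their willingness to pay: CS = 0 and PS = total surplus.
PS equals the full surplus area, 180.5. Profit = 180.5 − 420 = −239.5.
Change in economic profit: −239.5 − −329.75 = 90.25.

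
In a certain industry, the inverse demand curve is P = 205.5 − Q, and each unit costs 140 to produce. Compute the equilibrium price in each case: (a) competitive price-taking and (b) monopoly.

Perfect competition: P = MC = 140, so 205.5 − Q = 140 and Q = 65.5.
The monopolist equates marginal revenue to marginal cost: 205.5 − 2Q = 140, so Q = 32.75. From demand, P = 172.75.

Competition: P = 140; Monopoly: P = 172.75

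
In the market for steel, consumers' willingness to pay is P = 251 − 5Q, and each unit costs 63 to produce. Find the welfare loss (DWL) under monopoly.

DWL = 883.6

Under competition P = MC = 63, so Q = (251 − 63)/5 = 37.6.
A monopolist chooses Q where MR = MC. MR = 251 − 10Q; setting this equal to 63 gives Q = 18.8 and P = 157.
DWL is the triangle between Q = 18.8 and Q = 37.6: ½·(37.6 − 18.8)·(157 − 63) = 883.6.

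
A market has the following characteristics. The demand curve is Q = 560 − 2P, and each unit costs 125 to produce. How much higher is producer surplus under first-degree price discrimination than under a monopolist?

PS rises by 12012.5

Inverting demand: P = 280 − 0.5Q.
The monopolist equates marginal revenue to marginal cost: 280 − Q = 125, so Q = 155. From demand, P = 202.5.
PS = (202.5 − 125)·155 = 12012.5.
Under first-degree price discrimination the firm charges each unit its demand price and produces up to where P = MC, i.e. Q = 310. Consumer surplus is zero; producer surplus equals total surplus.
PS = ½·(280 − 125)·310 = 24025.
Change in producer surplus: 24025 − 12012.5 = 12012.5.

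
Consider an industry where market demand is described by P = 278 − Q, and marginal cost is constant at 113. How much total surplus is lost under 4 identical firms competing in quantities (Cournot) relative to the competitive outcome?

DWL = 544.5

Perfect competition: P = MC = 113, so 278 − Q = 113 and Q = 165.
In a 4-firm Cournot equilibrium, symmetry and the first-order condition give q = (278 − 113)/(5) = 33. So Q = 132 and P = 146.
DWL is the triangle between Q = 132 and Q = 165: ½·(165 − 132)·(146 − 113) = 544.5.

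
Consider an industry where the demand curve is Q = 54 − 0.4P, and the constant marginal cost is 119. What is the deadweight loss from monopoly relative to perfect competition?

DWL = 12.8

Inverting demand: P = 135 − 2.5Q.
Competitive firms price at marginal cost: P = 119, giving Q = 6.4.
The monopolist equates marginal revenue to marginal cost: 135 − 5Q = 119, so Q = 3.2. From demand, P = 127.
DWL is the triangle between Q = 3.2 and Q = 6.4: ½·(6.4 − 3.2)·(127 − 119) = 12.8.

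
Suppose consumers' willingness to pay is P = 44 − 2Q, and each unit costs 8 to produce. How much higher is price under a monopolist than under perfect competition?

P rises by 18

Under competition P = MC = 8, so Q = (44 − 8)/2 = 18.
The monopolist equates marginal revenue to marginal cost: 44 − 4Q = 8, so Q = 9. From demand, P = 26.
Change in price: 26 − 8 = 18.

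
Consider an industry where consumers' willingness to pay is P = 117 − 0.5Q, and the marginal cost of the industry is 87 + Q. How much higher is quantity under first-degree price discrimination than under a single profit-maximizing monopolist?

Q rises by 5

Monopoly sets MR = MC: 117 − Q = 87 + Q ⇒ Q = 15, P = 117 − 0.5·15 = 109.5.
A perfectly discriminating monopolist sells every unit with P(Q) ≥ MC(Q), so output equals the competitive quantity Q = 20. Each buyer pays their reservation price, so CS = 0 and the firm captures all surplus.
Change in quantity: 20 − 15 = 5.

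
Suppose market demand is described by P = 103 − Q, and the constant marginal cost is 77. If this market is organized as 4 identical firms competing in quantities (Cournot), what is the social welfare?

Cournot with 4 identical firms: the symmetric best-response condition is 103 − 5q = 77. Each firm produces q = 5.2, total output Q = 20.8, price P = 82.2.
CS = ½·(103 − 82.2)·20.8 = 216.32; PS = (82.2 − 77)·20.8 = 108.16; TS = 324.48.

TS = 324.48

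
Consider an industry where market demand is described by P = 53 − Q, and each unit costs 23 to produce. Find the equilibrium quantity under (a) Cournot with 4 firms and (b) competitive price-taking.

With 4 symmetric Cournot firms, each firm's FOC gives 53 − 5q = 23, so q = 6, Q = 4·6 = 24, and P = 29.
Under competition P = MC = 23, so Q = (53 − 23)/1 = 30.

Cournot: Q = 24; Competition: Q = 30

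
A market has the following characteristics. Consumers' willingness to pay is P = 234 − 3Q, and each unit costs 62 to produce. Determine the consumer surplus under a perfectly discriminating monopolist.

CS = 0

Under first-degree price discrimination the firm charges each unit its demand price and produces up to where P = MC, i.e. Q = 172/3. Consumer surplus is zero; producer surplus equals total surplus.
CS = 0.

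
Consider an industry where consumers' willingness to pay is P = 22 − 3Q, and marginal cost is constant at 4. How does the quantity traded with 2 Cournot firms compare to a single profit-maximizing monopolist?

With 2 symmetric Cournot firms, each firm's FOC gives 22 − 9q = 4, so q = 2, Q = 2·2 = 4, and P = 10.
The monopolist equates marginal revenue to marginal cost: 22 − 6Q = 4, so Q = 3. From demand, P = 13.

Cournot: Q = 4; Monopoly: Q = 3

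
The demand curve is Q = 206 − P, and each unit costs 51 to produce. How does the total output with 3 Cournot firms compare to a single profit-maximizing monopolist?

Inverting demand: P = 206 − Q.
In a 3-firm Cournot equilibrium, symmetry and the first-order condition give q = (206 − 51)/(4) = 38.75. So Q = 116.25 and P = 89.75.
Monopoly sets MR = MC: 206 − 2Q = 51 ⇒ Q = 77.5, P = 206 − 77.5 = 128.5.

Cournot: Q = 116.25; Monopoly: Q = 77.5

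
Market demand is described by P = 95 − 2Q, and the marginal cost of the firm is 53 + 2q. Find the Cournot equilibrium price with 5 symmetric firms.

With 5 symmetric Cournot firms, each firm's FOC gives 95 − 12q = 53 + 2q, so q = 3, Q = 5·3 = 15, and P = 65.

P = 65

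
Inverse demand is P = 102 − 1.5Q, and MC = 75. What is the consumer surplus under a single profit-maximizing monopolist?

CS = 60.75

A monopolist chooses Q where MR = MC. MR = 102 − 3Q; setting this equal to 75 gives Q = 9 and P = 88.5.
CS = ½·(102 − 88.5)·9 = 60.75.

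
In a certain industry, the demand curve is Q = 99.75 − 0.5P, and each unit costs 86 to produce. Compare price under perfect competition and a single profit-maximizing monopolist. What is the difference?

P rises by 56.75

Inverting demand: P = 199.5 − 2Q.
Competitive firms price at marginal cost: P = 86, giving Q = 56.75.
The monopolist equates marginal revenue to marginal cost: 199.5 − 4Q = 86, so Q = 28.375. From demand, P = 142.75.
Change in price: 142.75 − 86 = 56.75.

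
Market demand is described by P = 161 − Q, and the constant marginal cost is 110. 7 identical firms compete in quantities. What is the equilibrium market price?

Cournot with 7 identical firms: the symmetric best-response condition is 161 − 8q = 110. Each firm produces q = 6.375, total output Q = 44.625, price P = 116.375.

P = 116.375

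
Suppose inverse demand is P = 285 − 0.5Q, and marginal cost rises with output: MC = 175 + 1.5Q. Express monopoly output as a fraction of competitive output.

Q_m/Q_c = 0.8

Monopoly sets MR = MC: 285 − Q = 175 + 1.5Q ⇒ Q = 44, P = 285 − 0.5·44 = 263.
Competitive equilibrium sets price equal to marginal cost: 285 − 0.5Q = 175 + 1.5Q, so Q = 55 and P = 257.5.
Ratio Q_m/Q_c = 44/55 = 0.8.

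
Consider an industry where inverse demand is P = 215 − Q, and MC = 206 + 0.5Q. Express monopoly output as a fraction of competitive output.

Q_m/Q_c = 0.6

Monopoly sets MR = MC: 215 − 2Q = 206 + 0.5Q ⇒ Q = 3.6, P = 215 − 3.6 = 211.4.
Under competition P = MC: 215 − Q = 206 + 0.5Q ⇒ Q = 6, P = 209.
Ratio Q_m/Q_c = 3.6/6 = 0.6.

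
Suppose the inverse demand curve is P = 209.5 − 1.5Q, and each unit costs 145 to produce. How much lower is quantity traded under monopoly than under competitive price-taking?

Perfect competition: P = MC = 145, so 209.5 − 1.5Q = 145 and Q = 43.
The monopolist equates marginal revenue to marginal cost: 209.5 − 3Q = 145, so Q = 21.5. From demand, P = 177.25.
Change in quantity traded: 21.5 − 43 = −21.5.

Quantity traded falls by 21.5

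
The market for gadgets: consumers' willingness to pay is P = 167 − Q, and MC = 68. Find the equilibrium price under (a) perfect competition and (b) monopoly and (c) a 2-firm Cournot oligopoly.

Perfect competition: P = MC = 68, so 167 − Q = 68 and Q = 99.
A monopolist chooses Q where MR = MC. MR = 167 − 2Q; setting this equal to 68 gives Q = 49.5 and P = 117.5.
In a 2-firm Cournot equilibrium, symmetry and the first-order condition give q = (167 − 68)/(3) = 33. So Q = 66 and P = 101.

Competition: P = 68; Monopoly: P = 117.5; Cournot: P = 101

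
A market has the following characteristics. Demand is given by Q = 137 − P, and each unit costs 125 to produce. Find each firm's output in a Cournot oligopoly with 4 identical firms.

Inverting demand: P = 137 − Q.
Cournot with 4 identical firms: the symmetric best-response condition is 137 − 5q = 125. Each firm produces q = 2.4, total output Q = 9.6, price P = 127.4.

q_i = 2.4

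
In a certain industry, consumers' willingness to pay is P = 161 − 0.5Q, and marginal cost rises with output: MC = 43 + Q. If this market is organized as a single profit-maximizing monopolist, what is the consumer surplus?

Monopoly sets MR = MC: 161 − Q = 43 + Q ⇒ Q = 59, P = 161 − 0.5·59 = 131.5.
CS = ½·(161 − 131.5)·59 = 870.25.

CS = 870.25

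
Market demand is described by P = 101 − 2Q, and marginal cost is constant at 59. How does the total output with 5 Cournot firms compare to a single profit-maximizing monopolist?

Cournot: Q = 17.5; Monopoly: Q = 10.5

Cournot with 5 identical firms: the symmetric best-response condition is 101 − 12q = 59. Each firm produces q = 3.5, total output Q = 17.5, price P = 66.
The monopolist equates marginal revenue to marginal cost: 101 − 4Q = 59, so Q = 10.5. From demand, P = 80.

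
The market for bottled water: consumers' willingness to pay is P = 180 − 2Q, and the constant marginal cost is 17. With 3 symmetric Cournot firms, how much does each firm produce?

In a 3-firm Cournot equilibrium, symmetry and the first-order condition give q = (180 − 17)/(8) = 20.375. So Q = 61.125 and P = 57.75.

q_i = 20.375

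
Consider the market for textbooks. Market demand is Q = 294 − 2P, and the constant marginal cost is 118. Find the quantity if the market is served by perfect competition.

Q = 58

Inverting demand: P = 147 − 0.5Q.
Perfect competition: P = MC = 118, so 147 − 0.5Q = 118 and Q = 58.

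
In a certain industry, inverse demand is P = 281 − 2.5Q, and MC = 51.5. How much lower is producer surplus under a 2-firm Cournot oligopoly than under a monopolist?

PS falls by 585.225

A monopolist chooses Q where MR = MC. MR = 281 − 5Q; setting this equal to 51.5 gives Q = 45.9 and P = 166.25.
PS = (166.25 − 51.5)·45.9 = 5267.025.
In a 2-firm Cournot equilibrium, symmetry and the first-order condition give q = (281 − 51.5)/(7.5) = 30.6. So Q = 61.2 and P = 128.
PS = (128 − 51.5)·61.2 = 4681.8.
Change in producer surplus: 4681.8 − 5267.025 = −585.225.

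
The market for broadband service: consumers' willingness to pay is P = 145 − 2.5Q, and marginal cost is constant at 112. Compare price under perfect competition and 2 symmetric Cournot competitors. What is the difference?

Price rises by 11

Perfect competition: P = MC = 112, so 145 − 2.5Q = 112 and Q = 13.2.
Cournot with 2 identical firms: the symmetric best-response condition is 145 − 7.5q = 112. Each firm produces q = 4.4, total output Q = 8.8, price P = 123.
Change in price: 123 − 112 = 11.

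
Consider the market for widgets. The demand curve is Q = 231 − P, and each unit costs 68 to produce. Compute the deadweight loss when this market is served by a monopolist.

DWL = 3321.125

Inverting demand: P = 231 − Q.
Competitive firms price at marginal cost: P = 68, giving Q = 163.
The monopolist equates marginal revenue to marginal cost: 231 − 2Q = 68, so Q = 81.5. From demand, P = 149.5.
DWL is the triangle between Q = 81.5 and Q = 163: ½·(163 − 81.5)·(149.5 − 68) = 3321.125.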